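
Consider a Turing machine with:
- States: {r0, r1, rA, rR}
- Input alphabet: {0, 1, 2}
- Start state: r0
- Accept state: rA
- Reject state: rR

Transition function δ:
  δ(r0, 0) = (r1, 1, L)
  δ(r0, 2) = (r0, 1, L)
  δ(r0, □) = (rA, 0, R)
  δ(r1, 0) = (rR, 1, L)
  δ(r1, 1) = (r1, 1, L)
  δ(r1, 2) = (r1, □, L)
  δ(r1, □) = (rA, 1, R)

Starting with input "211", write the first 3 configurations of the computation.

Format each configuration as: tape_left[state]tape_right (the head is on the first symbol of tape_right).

Transitions applied:
Step 1: δ(r0, 2) = (r0, 1, L)
Step 2: δ(r0, □) = (rA, 0, R)

The first 3 configurations are:
[r0]211 ⊢ [r0]□111 ⊢ 0[rA]111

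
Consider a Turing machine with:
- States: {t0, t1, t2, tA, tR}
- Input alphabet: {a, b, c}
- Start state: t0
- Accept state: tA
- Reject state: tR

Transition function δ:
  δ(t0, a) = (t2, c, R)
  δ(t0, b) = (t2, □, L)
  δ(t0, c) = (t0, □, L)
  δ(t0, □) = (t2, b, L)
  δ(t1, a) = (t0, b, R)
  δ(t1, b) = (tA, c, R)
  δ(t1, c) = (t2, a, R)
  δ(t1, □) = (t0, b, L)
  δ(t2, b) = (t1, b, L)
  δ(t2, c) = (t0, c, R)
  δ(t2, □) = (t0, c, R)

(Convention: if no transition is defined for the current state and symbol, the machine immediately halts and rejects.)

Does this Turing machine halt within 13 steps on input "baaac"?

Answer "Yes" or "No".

Execution trace:
Initial: [t0]baaac
Step 1: δ(t0, b) = (t2, □, L) → [t2]□□aaac
Step 2: δ(t2, □) = (t0, c, R) → c[t0]□aaac
Step 3: δ(t0, □) = (t2, b, L) → [t2]cbaaac
Step 4: δ(t2, c) = (t0, c, R) → c[t0]baaac
Step 5: δ(t0, b) = (t2, □, L) → [t2]c□aaac
Step 6: δ(t2, c) = (t0, c, R) → c[t0]□aaac
Step 7: δ(t0, □) = (t2, b, L) → [t2]cbaaac
Step 8: δ(t2, c) = (t0, c, R) → c[t0]baaac
Step 9: δ(t0, b) = (t2, □, L) → [t2]c□aaac
Step 10: δ(t2, c) = (t0, c, R) → c[t0]□aaac
Step 11: δ(t0, □) = (t2, b, L) → [t2]cbaaac
Step 12: δ(t2, c) = (t0, c, R) → c[t0]baaac
Step 13: δ(t0, b) = (t2, □, L) → [t2]c□aaac

The machine has not reached a halting state after 13 steps.
The machine did not halt within the 13-step bound.

Answer: No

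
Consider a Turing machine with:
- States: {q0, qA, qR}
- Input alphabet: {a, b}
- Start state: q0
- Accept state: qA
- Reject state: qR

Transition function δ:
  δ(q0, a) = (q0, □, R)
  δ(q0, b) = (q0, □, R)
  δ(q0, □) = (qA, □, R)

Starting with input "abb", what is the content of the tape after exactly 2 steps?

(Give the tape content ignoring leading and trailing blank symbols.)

Execution trace:
Initial: [q0]abb
Step 1: δ(q0, a) = (q0, □, R) → □[q0]bb
Step 2: δ(q0, b) = (q0, □, R) → □□[q0]b

After 2 steps, the tape (ignoring leading/trailing blanks) is: b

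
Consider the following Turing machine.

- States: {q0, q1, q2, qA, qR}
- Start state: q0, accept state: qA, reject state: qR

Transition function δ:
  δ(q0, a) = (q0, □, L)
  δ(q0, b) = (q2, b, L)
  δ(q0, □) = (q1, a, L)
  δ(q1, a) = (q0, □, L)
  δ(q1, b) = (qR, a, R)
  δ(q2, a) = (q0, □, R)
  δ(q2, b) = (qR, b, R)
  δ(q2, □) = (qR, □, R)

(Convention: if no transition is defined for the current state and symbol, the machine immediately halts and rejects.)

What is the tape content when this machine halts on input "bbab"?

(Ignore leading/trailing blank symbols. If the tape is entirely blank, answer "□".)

Execution trace:
Initial: [q0]bbab
Step 1: δ(q0, b) = (q2, b, L) → [q2]□bbab
Step 2: δ(q2, □) = (qR, □, R) → □[qR]bbab

The machine reaches the reject state qR and halts.

Final tape (ignoring leading/trailing blanks): bbab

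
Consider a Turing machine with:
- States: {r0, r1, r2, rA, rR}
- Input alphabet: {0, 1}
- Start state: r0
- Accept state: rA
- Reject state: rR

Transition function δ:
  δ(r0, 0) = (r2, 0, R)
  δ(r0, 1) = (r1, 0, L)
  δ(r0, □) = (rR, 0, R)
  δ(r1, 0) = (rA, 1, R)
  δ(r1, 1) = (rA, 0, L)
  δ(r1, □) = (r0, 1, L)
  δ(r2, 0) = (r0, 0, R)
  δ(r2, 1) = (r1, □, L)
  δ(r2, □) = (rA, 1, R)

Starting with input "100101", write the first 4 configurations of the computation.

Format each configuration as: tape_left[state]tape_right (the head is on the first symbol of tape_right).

Transitions applied:
Step 1: δ(r0, 1) = (r1, 0, L)
Step 2: δ(r1, □) = (r0, 1, L)
Step 3: δ(r0, □) = (rR, 0, R)

The first 4 configurations are:
[r0]100101 ⊢ [r1]□000101 ⊢ [r0]□1000101 ⊢ 0[rR]1000101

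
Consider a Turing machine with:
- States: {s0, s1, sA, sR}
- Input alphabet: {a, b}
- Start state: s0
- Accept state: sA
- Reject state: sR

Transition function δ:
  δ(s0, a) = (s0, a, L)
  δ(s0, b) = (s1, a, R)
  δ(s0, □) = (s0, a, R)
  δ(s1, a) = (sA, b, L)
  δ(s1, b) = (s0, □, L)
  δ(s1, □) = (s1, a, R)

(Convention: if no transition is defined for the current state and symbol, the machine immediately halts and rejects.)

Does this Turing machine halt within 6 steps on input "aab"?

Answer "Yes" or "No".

Execution trace:
Initial: [s0]aab
Step 1: δ(s0, a) = (s0, a, L) → [s0]□aab
Step 2: δ(s0, □) = (s0, a, R) → a[s0]aab
Step 3: δ(s0, a) = (s0, a, L) → [s0]aaab
Step 4: δ(s0, a) = (s0, a, L) → [s0]□aaab
Step 5: δ(s0, □) = (s0, a, R) → a[s0]aaab
Step 6: δ(s0, a) = (s0, a, L) → [s0]aaaab

The machine has not reached a halting state after 6 steps.
The machine did not halt within the 6-step bound.

Answer: No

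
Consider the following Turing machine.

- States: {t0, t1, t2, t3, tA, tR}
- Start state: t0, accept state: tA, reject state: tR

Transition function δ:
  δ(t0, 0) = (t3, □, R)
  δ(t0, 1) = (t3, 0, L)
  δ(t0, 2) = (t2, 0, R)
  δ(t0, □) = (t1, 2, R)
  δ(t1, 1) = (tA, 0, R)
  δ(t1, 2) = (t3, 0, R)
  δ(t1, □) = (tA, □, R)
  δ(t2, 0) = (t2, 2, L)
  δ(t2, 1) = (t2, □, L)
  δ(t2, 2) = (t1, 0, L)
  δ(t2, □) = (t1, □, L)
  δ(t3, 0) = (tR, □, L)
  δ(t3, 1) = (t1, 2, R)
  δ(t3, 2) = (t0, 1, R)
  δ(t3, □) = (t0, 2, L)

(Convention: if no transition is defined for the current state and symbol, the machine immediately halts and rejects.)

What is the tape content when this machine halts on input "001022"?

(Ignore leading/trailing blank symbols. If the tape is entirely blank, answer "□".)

Execution trace:
Initial: [t0]001022
Step 1: δ(t0, 0) = (t3, □, R) → □[t3]01022
Step 2: δ(t3, 0) = (tR, □, L) → [tR]□□1022

The machine reaches the reject state tR and halts.

Final tape (ignoring leading/trailing blanks): 1022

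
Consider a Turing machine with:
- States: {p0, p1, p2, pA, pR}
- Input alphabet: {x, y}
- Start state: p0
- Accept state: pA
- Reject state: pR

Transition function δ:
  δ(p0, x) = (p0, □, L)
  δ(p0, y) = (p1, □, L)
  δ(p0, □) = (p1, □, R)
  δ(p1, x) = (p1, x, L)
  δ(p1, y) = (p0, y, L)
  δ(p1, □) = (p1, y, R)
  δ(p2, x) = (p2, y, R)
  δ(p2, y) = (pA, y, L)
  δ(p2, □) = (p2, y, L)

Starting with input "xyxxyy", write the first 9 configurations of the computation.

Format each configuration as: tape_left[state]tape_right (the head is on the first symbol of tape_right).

Transitions applied:
Step 1: δ(p0, x) = (p0, □, L)
Step 2: δ(p0, □) = (p1, □, R)
Step 3: δ(p1, □) = (p1, y, R)
Step 4: δ(p1, y) = (p0, y, L)
Step 5: δ(p0, y) = (p1, □, L)
Step 6: δ(p1, □) = (p1, y, R)
Step 7: δ(p1, □) = (p1, y, R)
Step 8: δ(p1, y) = (p0, y, L)

The first 9 configurations are:
[p0]xyxxyy ⊢ [p0]□□yxxyy ⊢ □[p1]□yxxyy ⊢ □y[p1]yxxyy ⊢ □[p0]yyxxyy ⊢ [p1]□□yxxyy ⊢ y[p1]□yxxyy ⊢ yy[p1]yxxyy ⊢ y[p0]yyxxyy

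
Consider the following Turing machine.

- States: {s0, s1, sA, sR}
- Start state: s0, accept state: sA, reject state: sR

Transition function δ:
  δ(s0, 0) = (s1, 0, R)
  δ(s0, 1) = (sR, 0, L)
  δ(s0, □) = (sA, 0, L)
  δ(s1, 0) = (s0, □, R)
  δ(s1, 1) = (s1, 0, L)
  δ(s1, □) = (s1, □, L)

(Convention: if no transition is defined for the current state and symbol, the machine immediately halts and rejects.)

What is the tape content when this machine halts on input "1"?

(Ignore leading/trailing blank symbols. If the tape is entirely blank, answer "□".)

Execution trace:
Initial: [s0]1
Step 1: δ(s0, 1) = (sR, 0, L) → [sR]□0

The machine reaches the reject state sR and halts.

Final tape (ignoring leading/trailing blanks): 0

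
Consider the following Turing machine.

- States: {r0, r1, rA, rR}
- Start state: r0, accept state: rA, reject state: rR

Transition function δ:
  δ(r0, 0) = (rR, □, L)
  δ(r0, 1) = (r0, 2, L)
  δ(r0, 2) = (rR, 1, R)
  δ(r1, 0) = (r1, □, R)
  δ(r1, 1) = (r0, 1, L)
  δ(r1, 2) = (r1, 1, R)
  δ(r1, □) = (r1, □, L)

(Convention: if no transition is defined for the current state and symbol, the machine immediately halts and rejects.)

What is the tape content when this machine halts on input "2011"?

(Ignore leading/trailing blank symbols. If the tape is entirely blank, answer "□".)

Execution trace:
Initial: [r0]2011
Step 1: δ(r0, 2) = (rR, 1, R) → 1[rR]011

The machine reaches the reject state rR and halts.

Final tape (ignoring leading/trailing blanks): 1011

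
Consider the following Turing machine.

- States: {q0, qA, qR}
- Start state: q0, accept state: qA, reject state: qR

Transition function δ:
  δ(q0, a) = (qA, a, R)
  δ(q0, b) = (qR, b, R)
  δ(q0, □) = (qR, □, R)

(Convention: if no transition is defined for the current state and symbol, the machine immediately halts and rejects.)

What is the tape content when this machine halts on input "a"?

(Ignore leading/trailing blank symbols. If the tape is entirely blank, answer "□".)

Execution trace:
Initial: [q0]a
Step 1: δ(q0, a) = (qA, a, R) → a[qA]□

The machine reaches the accept state qA and halts.

Final tape (ignoring leading/trailing blanks): a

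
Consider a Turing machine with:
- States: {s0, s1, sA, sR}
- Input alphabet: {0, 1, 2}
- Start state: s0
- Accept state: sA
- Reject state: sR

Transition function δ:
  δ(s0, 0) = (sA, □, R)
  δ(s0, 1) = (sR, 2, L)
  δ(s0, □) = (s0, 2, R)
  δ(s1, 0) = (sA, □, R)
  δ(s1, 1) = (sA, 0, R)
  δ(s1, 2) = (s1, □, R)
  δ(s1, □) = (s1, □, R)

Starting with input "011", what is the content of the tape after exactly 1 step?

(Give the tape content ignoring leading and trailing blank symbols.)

Execution trace:
Initial: [s0]011
Step 1: δ(s0, 0) = (sA, □, R) → □[sA]11

The machine reaches the accept state sA and halts.

After 1 step, the tape (ignoring leading/trailing blanks) is: 11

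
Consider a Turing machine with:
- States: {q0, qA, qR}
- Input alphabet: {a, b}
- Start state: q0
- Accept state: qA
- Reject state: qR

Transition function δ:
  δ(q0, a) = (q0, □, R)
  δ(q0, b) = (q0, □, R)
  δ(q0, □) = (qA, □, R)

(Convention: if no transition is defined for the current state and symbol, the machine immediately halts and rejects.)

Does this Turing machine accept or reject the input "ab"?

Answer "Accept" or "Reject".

Execution trace:
Initial: [q0]ab
Step 1: δ(q0, a) = (q0, □, R) → □[q0]b
Step 2: δ(q0, b) = (q0, □, R) → □□[q0]□
Step 3: δ(q0, □) = (qA, □, R) → □□□[qA]□

The machine reaches the accept state qA and halts.

Answer: Accept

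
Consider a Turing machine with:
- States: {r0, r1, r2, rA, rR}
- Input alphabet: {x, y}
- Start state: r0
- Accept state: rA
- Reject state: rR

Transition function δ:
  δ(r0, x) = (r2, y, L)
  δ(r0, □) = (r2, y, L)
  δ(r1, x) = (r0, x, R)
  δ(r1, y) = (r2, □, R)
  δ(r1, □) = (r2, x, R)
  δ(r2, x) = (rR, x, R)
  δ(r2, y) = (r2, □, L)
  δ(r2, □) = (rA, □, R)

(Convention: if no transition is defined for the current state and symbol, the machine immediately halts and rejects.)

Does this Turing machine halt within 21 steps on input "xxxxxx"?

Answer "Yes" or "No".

Execution trace:
Initial: [r0]xxxxxx
Step 1: δ(r0, x) = (r2, y, L) → [r2]□yxxxxx
Step 2: δ(r2, □) = (rA, □, R) → □[rA]yxxxxx

The machine reaches the accept state rA and halts.
The machine halted after 2 steps (within the 21-step bound).

Answer: Yes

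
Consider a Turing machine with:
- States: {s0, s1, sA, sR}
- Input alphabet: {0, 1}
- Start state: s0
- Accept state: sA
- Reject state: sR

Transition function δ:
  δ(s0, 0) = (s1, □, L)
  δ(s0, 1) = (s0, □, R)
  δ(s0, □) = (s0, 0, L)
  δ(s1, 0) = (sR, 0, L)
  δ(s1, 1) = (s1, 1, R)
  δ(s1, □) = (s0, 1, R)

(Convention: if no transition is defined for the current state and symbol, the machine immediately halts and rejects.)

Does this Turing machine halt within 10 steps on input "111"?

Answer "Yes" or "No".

Execution trace:
Initial: [s0]111
Step 1: δ(s0, 1) = (s0, □, R) → □[s0]11
Step 2: δ(s0, 1) = (s0, □, R) → □□[s0]1
Step 3: δ(s0, 1) = (s0, □, R) → □□□[s0]□
Step 4: δ(s0, □) = (s0, 0, L) → □□[s0]□0
Step 5: δ(s0, □) = (s0, 0, L) → □[s0]□00
Step 6: δ(s0, □) = (s0, 0, L) → [s0]□000
Step 7: δ(s0, □) = (s0, 0, L) → [s0]□0000
Step 8: δ(s0, □) = (s0, 0, L) → [s0]□00000
Step 9: δ(s0, □) = (s0, 0, L) → [s0]□000000
Step 10: δ(s0, □) = (s0, 0, L) → [s0]□0000000

The machine has not reached a halting state after 10 steps.
The machine did not halt within the 10-step bound.

Answer: No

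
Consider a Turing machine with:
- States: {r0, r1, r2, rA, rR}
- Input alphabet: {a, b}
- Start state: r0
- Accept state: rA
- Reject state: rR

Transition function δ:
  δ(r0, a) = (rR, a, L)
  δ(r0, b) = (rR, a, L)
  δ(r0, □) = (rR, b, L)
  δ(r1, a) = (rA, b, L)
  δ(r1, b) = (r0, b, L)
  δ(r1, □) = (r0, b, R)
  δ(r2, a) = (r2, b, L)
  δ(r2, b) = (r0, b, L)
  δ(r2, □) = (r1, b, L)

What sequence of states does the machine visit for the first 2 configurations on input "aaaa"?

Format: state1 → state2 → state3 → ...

Execution trace:
Initial: [r0]aaaa
Step 1: δ(r0, a) = (rR, a, L) → [rR]□aaaa

The machine reaches the reject state rR and halts.

State sequence: r0 → rR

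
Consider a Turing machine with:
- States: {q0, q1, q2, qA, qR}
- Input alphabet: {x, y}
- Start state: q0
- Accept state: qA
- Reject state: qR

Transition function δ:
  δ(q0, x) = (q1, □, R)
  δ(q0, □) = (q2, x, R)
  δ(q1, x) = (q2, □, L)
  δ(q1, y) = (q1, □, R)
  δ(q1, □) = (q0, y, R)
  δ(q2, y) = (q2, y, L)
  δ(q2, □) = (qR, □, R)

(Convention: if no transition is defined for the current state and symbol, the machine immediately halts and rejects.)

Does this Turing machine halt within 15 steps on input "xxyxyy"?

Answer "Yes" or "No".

Execution trace:
Initial: [q0]xxyxyy
Step 1: δ(q0, x) = (q1, □, R) → □[q1]xyxyy
Step 2: δ(q1, x) = (q2, □, L) → [q2]□□yxyy
Step 3: δ(q2, □) = (qR, □, R) → □[qR]□yxyy

The machine reaches the reject state qR and halts.
The machine halted after 3 steps (within the 15-step bound).

Answer: Yes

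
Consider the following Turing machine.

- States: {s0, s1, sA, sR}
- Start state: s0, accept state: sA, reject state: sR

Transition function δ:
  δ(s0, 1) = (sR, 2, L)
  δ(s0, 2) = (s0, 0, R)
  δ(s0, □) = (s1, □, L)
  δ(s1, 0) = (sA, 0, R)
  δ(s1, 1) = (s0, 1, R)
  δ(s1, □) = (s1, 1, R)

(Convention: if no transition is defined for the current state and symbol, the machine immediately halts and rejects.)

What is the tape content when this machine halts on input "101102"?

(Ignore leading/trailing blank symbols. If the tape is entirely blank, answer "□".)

Execution trace:
Initial: [s0]101102
Step 1: δ(s0, 1) = (sR, 2, L) → [sR]□201102

The machine reaches the reject state sR and halts.

Final tape (ignoring leading/trailing blanks): 201102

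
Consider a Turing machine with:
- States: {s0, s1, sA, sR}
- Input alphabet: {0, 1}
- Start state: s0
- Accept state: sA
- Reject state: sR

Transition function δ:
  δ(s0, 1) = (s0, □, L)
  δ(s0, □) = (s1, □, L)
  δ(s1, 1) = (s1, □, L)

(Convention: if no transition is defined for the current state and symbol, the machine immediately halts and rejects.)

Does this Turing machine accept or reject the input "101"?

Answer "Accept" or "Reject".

Execution trace:
Initial: [s0]101
Step 1: δ(s0, 1) = (s0, □, L) → [s0]□□01
Step 2: δ(s0, □) = (s1, □, L) → [s1]□□□01

No transition is defined for δ(s1, □). By convention the machine halts and rejects.

Answer: Reject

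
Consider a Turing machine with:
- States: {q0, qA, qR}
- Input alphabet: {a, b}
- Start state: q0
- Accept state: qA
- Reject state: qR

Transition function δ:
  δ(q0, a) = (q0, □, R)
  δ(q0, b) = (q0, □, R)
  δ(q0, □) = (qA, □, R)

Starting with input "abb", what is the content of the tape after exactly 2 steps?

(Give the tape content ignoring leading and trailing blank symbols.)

Execution trace:
Initial: [q0]abb
Step 1: δ(q0, a) = (q0, □, R) → □[q0]bb
Step 2: δ(q0, b) = (q0, □, R) → □□[q0]b

After 2 steps, the tape (ignoring leading/trailing blanks) is: b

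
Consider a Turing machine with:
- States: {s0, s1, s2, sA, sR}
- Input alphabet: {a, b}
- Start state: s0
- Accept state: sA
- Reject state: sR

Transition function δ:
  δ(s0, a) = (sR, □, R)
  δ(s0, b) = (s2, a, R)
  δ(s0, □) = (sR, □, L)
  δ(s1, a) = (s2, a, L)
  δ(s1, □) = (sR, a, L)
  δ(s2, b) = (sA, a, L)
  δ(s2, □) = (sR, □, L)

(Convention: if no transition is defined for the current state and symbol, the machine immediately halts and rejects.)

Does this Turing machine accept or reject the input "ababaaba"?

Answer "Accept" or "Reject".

Execution trace:
Initial: [s0]ababaaba
Step 1: δ(s0, a) = (sR, □, R) → □[sR]babaaba

The machine reaches the reject state sR and halts.

Answer: Reject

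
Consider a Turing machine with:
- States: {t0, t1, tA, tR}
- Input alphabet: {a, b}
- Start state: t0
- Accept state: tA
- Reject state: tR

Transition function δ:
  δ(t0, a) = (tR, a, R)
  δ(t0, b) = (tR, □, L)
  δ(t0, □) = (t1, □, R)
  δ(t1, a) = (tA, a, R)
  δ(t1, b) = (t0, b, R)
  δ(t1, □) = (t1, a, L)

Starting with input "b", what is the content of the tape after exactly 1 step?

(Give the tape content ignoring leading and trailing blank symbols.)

Execution trace:
Initial: [t0]b
Step 1: δ(t0, b) = (tR, □, L) → [tR]□□

The machine reaches the reject state tR and halts.

After 1 step, the tape (ignoring leading/trailing blanks) is: □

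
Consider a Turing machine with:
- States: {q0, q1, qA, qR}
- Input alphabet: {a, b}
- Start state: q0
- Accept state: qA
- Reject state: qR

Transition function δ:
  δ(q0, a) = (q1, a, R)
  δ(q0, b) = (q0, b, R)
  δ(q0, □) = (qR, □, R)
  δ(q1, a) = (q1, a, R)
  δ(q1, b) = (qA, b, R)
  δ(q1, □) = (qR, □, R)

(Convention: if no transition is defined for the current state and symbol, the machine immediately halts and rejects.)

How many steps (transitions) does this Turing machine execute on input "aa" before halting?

Execution trace:
Initial: [q0]aa
Step 1: δ(q0, a) = (q1, a, R) → a[q1]a
Step 2: δ(q1, a) = (q1, a, R) → aa[q1]□
Step 3: δ(q1, □) = (qR, □, R) → aa□[qR]□

The machine reaches the reject state qR and halts.

The machine executed 3 steps before halting.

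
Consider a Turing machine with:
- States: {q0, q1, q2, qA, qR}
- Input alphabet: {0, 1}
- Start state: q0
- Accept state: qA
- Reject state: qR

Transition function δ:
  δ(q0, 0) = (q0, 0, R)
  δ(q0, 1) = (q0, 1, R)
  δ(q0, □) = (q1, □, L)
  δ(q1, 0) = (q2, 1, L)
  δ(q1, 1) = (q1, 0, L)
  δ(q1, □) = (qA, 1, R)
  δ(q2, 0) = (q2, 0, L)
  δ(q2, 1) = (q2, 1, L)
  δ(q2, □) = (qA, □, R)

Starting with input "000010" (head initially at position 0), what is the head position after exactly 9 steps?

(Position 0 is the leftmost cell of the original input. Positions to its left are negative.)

Execution trace (head position shown):
Step 0: [q0]000010  (head at position 0)
Step 1: move right → 0[q0]00010  (head at position 1)
Step 2: move right → 00[q0]0010  (head at position 2)
Step 3: move right → 000[q0]010  (head at position 3)
Step 4: move right → 0000[q0]10  (head at position 4)
Step 5: move right → 00001[q0]0  (head at position 5)
Step 6: move right → 000010[q0]□  (head at position 6)
Step 7: move left → 00001[q1]0□  (head at position 5)
Step 8: move left → 0000[q2]11□  (head at position 4)
Step 9: move left → 000[q2]011□  (head at position 3)

After 9 steps, the head is at position 3.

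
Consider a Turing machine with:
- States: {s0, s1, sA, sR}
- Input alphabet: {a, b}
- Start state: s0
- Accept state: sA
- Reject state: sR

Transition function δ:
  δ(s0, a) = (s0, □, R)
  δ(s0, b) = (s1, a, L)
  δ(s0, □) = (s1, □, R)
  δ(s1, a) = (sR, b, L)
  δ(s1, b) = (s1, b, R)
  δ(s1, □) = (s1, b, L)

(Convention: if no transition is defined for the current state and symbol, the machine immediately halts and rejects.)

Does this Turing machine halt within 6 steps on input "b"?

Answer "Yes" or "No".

Execution trace:
Initial: [s0]b
Step 1: δ(s0, b) = (s1, a, L) → [s1]□a
Step 2: δ(s1, □) = (s1, b, L) → [s1]□ba
Step 3: δ(s1, □) = (s1, b, L) → [s1]□bba
Step 4: δ(s1, □) = (s1, b, L) → [s1]□bbba
Step 5: δ(s1, □) = (s1, b, L) → [s1]□bbbba
Step 6: δ(s1, □) = (s1, b, L) → [s1]□bbbbba

The machine has not reached a halting state after 6 steps.
The machine did not halt within the 6-step bound.

Answer: No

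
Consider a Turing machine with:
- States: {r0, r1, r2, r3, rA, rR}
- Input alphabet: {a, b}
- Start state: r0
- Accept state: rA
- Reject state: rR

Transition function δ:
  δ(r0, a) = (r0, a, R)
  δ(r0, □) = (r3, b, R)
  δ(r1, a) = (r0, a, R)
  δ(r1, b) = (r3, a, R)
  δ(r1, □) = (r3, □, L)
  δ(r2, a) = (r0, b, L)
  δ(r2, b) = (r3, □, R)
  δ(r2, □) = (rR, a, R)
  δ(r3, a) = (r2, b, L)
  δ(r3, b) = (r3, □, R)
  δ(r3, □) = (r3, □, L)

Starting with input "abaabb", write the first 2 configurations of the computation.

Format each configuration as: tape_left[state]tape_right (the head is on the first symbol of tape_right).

Transitions applied:
Step 1: δ(r0, a) = (r0, a, R)

The first 2 configurations are:
[r0]abaabb ⊢ a[r0]baabb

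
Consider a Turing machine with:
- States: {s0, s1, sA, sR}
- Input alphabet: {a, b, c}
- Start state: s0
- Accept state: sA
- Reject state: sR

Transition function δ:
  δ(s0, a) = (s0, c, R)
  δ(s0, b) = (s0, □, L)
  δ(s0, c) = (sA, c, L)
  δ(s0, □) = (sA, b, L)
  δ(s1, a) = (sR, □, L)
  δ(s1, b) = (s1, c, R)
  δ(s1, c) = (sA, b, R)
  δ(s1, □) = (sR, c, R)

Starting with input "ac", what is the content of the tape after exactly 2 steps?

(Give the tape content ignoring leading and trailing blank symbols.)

Execution trace:
Initial: [s0]ac
Step 1: δ(s0, a) = (s0, c, R) → c[s0]c
Step 2: δ(s0, c) = (sA, c, L) → [sA]cc

The machine reaches the accept state sA and halts.

After 2 steps, the tape (ignoring leading/trailing blanks) is: cc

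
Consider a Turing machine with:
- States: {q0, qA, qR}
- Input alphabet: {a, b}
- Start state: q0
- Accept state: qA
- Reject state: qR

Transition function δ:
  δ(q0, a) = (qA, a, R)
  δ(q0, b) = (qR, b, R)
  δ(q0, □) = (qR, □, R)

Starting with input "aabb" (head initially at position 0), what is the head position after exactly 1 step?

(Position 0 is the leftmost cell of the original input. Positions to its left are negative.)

Execution trace (head position shown):
Step 0: [q0]aabb  (head at position 0)
Step 1: move right → a[qA]abb  (head at position 1)

After 1 step, the head is at position 1.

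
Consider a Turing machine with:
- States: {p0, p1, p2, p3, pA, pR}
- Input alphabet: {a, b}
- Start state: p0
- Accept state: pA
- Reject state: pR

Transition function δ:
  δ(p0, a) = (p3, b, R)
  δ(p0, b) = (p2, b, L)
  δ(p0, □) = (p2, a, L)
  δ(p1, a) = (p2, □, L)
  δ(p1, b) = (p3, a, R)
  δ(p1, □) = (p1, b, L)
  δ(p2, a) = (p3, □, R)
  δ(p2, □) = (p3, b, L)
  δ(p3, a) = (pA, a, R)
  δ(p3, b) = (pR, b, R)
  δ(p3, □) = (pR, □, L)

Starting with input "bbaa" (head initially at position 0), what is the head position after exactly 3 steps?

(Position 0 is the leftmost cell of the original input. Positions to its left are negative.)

Execution trace (head position shown):
Step 0: [p0]bbaa  (head at position 0)
Step 1: move left → [p2]□bbaa  (head at position -1)
Step 2: move left → [p3]□bbbaa  (head at position -2)
Step 3: move left → [pR]□□bbbaa  (head at position -3)

After 3 steps, the head is at position -3.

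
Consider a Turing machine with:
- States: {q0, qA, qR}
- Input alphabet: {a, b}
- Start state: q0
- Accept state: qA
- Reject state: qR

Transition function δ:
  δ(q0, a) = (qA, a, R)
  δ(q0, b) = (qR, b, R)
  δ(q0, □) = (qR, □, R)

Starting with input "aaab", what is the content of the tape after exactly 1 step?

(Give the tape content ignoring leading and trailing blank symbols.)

Execution trace:
Initial: [q0]aaab
Step 1: δ(q0, a) = (qA, a, R) → a[qA]aab

The machine reaches the accept state qA and halts.

After 1 step, the tape (ignoring leading/trailing blanks) is: aaab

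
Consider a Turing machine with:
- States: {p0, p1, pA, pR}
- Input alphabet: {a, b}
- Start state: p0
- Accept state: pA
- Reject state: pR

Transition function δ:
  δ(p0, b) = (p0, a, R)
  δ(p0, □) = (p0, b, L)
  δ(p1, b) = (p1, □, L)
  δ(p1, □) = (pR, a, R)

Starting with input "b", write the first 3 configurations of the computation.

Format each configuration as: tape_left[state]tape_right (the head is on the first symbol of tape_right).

Transitions applied:
Step 1: δ(p0, b) = (p0, a, R)
Step 2: δ(p0, □) = (p0, b, L)

The first 3 configurations are:
[p0]b ⊢ a[p0]□ ⊢ [p0]ab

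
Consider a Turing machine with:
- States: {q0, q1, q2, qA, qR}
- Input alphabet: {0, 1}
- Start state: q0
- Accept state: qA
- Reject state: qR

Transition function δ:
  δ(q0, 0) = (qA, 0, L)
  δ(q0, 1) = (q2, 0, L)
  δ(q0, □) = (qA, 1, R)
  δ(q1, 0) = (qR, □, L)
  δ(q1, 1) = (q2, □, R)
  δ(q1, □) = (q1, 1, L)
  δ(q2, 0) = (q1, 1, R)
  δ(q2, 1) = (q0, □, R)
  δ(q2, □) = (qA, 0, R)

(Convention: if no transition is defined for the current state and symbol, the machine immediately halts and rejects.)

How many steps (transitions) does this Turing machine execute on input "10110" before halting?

Execution trace:
Initial: [q0]10110
Step 1: δ(q0, 1) = (q2, 0, L) → [q2]□00110
Step 2: δ(q2, □) = (qA, 0, R) → 0[qA]00110

The machine reaches the accept state qA and halts.

The machine executed 2 steps before halting.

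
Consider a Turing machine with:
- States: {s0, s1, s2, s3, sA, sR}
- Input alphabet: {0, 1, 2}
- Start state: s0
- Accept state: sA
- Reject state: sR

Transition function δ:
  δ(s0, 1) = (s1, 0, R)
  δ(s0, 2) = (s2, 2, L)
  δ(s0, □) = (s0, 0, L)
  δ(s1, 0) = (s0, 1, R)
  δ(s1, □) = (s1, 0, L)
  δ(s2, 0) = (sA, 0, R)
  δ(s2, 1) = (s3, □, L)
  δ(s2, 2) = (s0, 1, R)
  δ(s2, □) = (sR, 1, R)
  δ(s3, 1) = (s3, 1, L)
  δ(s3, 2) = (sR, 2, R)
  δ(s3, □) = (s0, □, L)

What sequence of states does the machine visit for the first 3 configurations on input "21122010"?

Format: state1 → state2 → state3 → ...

Execution trace:
Initial: [s0]21122010
Step 1: δ(s0, 2) = (s2, 2, L) → [s2]□21122010
Step 2: δ(s2, □) = (sR, 1, R) → 1[sR]21122010

The machine reaches the reject state sR and halts.

State sequence: s0 → s2 → sR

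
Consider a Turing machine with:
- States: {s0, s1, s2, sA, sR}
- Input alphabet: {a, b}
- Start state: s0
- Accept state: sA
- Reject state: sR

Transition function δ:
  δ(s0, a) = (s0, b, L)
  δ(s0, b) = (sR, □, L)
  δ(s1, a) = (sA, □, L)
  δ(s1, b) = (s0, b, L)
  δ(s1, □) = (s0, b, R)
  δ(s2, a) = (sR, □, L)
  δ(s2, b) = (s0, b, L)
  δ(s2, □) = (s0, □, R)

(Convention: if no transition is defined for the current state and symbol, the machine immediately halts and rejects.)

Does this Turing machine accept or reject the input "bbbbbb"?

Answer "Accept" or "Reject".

Execution trace:
Initial: [s0]bbbbbb
Step 1: δ(s0, b) = (sR, □, L) → [sR]□□bbbbb

The machine reaches the reject state sR and halts.

Answer: Reject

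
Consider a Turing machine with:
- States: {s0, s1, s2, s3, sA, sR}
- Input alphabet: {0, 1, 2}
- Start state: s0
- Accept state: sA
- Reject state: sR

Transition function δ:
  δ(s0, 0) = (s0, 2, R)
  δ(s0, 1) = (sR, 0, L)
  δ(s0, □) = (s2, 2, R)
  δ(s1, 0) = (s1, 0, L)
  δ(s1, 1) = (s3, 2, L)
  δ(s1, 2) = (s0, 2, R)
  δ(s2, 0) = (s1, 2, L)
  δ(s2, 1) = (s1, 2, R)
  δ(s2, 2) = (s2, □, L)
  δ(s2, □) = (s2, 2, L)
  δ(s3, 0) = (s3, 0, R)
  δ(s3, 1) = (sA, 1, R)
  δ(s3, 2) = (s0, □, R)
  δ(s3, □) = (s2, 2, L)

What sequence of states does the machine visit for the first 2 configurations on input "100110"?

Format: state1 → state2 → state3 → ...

Execution trace:
Initial: [s0]100110
Step 1: δ(s0, 1) = (sR, 0, L) → [sR]□000110

The machine reaches the reject state sR and halts.

State sequence: s0 → sR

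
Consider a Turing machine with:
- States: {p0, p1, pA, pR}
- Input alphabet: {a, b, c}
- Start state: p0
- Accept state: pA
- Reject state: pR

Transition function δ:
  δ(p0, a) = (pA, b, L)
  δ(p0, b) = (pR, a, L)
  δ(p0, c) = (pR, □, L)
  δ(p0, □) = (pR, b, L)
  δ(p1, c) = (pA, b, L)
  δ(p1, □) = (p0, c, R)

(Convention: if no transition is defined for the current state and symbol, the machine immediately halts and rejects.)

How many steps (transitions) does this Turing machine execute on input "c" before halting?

Execution trace:
Initial: [p0]c
Step 1: δ(p0, c) = (pR, □, L) → [pR]□□

The machine reaches the reject state pR and halts.

The machine executed 1 step before halting.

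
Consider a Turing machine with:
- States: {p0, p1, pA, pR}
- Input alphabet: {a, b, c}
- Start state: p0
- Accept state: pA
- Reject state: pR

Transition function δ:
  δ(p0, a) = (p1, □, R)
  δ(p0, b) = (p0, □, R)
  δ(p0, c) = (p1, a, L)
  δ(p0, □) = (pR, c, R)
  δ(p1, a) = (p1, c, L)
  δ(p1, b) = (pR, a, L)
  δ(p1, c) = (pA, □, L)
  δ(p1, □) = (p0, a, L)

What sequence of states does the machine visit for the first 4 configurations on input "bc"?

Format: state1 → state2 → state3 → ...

Execution trace:
Initial: [p0]bc
Step 1: δ(p0, b) = (p0, □, R) → □[p0]c
Step 2: δ(p0, c) = (p1, a, L) → [p1]□a
Step 3: δ(p1, □) = (p0, a, L) → [p0]□aa

State sequence: p0 → p0 → p1 → p0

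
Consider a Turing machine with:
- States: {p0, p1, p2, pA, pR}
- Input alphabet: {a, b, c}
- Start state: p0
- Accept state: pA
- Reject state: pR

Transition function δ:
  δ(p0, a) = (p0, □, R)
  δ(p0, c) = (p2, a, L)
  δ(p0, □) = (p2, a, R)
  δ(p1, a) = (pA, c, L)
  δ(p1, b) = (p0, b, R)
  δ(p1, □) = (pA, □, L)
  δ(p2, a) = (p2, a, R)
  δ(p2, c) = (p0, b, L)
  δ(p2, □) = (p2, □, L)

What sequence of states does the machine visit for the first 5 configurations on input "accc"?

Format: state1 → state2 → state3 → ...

Execution trace:
Initial: [p0]accc
Step 1: δ(p0, a) = (p0, □, R) → □[p0]ccc
Step 2: δ(p0, c) = (p2, a, L) → [p2]□acc
Step 3: δ(p2, □) = (p2, □, L) → [p2]□□acc
Step 4: δ(p2, □) = (p2, □, L) → [p2]□□□acc

State sequence: p0 → p0 → p2 → p2 → p2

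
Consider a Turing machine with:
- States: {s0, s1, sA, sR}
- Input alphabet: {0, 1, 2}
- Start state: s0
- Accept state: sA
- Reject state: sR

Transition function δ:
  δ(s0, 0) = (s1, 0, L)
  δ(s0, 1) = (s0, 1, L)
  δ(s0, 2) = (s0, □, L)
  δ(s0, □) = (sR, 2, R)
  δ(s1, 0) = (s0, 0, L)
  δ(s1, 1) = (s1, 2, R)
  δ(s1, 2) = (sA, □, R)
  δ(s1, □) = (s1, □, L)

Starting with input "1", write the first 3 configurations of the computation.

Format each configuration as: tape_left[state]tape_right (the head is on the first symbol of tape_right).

Transitions applied:
Step 1: δ(s0, 1) = (s0, 1, L)
Step 2: δ(s0, □) = (sR, 2, R)

The first 3 configurations are:
[s0]1 ⊢ [s0]□1 ⊢ 2[sR]1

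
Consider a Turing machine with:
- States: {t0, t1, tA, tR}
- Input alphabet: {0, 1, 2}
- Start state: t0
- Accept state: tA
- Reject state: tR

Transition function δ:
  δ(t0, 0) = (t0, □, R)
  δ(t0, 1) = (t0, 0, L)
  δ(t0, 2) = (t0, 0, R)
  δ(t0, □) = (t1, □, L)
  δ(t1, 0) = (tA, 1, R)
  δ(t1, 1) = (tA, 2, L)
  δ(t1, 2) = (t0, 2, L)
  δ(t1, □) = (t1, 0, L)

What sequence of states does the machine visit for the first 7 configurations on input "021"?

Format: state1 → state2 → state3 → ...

Execution trace:
Initial: [t0]021
Step 1: δ(t0, 0) = (t0, □, R) → □[t0]21
Step 2: δ(t0, 2) = (t0, 0, R) → □0[t0]1
Step 3: δ(t0, 1) = (t0, 0, L) → □[t0]00
Step 4: δ(t0, 0) = (t0, □, R) → □□[t0]0
Step 5: δ(t0, 0) = (t0, □, R) → □□□[t0]□
Step 6: δ(t0, □) = (t1, □, L) → □□[t1]□□

State sequence: t0 → t0 → t0 → t0 → t0 → t0 → t1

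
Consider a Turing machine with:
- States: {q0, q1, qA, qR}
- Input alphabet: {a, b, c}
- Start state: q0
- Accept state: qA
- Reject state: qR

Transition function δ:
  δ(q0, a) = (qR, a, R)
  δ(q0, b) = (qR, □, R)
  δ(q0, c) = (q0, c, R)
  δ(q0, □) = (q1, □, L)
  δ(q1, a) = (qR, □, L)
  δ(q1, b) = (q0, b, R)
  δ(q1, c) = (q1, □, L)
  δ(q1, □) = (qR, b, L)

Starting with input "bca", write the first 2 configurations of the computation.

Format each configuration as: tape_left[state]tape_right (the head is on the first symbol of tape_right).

Transitions applied:
Step 1: δ(q0, b) = (qR, □, R)

The first 2 configurations are:
[q0]bca ⊢ □[qR]ca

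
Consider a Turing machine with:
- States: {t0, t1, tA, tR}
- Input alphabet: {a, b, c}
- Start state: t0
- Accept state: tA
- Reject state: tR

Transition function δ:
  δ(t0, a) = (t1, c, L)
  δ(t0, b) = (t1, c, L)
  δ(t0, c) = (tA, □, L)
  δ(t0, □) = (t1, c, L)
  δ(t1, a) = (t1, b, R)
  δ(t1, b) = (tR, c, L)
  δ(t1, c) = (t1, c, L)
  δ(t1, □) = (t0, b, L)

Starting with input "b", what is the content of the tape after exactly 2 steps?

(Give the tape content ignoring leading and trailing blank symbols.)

Execution trace:
Initial: [t0]b
Step 1: δ(t0, b) = (t1, c, L) → [t1]□c
Step 2: δ(t1, □) = (t0, b, L) → [t0]□bc

After 2 steps, the tape (ignoring leading/trailing blanks) is: bc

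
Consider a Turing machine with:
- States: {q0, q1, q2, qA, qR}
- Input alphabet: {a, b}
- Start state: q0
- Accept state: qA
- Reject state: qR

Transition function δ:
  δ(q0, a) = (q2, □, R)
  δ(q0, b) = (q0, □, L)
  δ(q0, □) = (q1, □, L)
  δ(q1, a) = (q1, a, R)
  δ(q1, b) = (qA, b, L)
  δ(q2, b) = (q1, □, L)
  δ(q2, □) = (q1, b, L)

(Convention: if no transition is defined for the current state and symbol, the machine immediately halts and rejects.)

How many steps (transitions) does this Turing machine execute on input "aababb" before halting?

Execution trace:
Initial: [q0]aababb
Step 1: δ(q0, a) = (q2, □, R) → □[q2]ababb

No transition is defined for δ(q2, a). By convention the machine halts and rejects.

The machine executed 1 step before halting.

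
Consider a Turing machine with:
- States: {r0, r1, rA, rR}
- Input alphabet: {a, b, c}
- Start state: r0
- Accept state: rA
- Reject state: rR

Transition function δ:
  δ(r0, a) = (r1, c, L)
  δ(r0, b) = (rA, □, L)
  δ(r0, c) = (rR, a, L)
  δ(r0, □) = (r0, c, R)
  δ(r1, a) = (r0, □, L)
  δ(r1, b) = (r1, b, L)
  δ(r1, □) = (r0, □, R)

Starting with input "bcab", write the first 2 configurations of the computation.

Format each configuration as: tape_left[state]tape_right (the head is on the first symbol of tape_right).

Transitions applied:
Step 1: δ(r0, b) = (rA, □, L)

The first 2 configurations are:
[r0]bcab ⊢ [rA]□□cab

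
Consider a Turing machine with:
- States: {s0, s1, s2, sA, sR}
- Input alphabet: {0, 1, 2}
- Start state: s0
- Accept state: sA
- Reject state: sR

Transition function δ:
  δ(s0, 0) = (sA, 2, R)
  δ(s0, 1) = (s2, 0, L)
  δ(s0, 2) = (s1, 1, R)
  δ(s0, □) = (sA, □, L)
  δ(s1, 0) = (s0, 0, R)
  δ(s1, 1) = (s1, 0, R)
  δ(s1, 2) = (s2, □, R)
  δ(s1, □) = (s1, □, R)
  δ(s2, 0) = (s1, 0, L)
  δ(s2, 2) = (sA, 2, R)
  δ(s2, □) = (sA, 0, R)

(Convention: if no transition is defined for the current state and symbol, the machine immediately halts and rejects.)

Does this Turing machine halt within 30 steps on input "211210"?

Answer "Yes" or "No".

Execution trace:
Initial: [s0]211210
Step 1: δ(s0, 2) = (s1, 1, R) → 1[s1]11210
Step 2: δ(s1, 1) = (s1, 0, R) → 10[s1]1210
Step 3: δ(s1, 1) = (s1, 0, R) → 100[s1]210
Step 4: δ(s1, 2) = (s2, □, R) → 100□[s2]10

No transition is defined for δ(s2, 1). By convention the machine halts and rejects.
The machine halted after 4 steps (within the 30-step bound).

Answer: Yes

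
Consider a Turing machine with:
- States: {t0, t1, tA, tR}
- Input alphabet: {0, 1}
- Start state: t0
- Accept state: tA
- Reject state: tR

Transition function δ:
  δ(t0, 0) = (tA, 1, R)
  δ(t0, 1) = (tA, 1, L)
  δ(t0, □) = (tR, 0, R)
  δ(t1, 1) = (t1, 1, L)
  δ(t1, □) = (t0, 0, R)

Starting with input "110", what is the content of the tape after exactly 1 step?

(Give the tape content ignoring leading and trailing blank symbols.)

Execution trace:
Initial: [t0]110
Step 1: δ(t0, 1) = (tA, 1, L) → [tA]□110

The machine reaches the accept state tA and halts.

After 1 step, the tape (ignoring leading/trailing blanks) is: 110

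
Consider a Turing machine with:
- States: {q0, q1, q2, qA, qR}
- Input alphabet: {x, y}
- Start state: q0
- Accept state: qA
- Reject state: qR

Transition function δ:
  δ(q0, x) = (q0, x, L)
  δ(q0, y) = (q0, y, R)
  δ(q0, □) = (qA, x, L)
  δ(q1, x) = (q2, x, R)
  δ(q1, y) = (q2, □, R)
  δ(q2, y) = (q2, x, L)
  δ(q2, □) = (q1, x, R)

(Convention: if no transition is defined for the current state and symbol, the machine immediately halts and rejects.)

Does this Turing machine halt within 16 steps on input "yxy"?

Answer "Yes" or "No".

Execution trace:
Initial: [q0]yxy
Step 1: δ(q0, y) = (q0, y, R) → y[q0]xy
Step 2: δ(q0, x) = (q0, x, L) → [q0]yxy
Step 3: δ(q0, y) = (q0, y, R) → y[q0]xy
Step 4: δ(q0, x) = (q0, x, L) → [q0]yxy
Step 5: δ(q0, y) = (q0, y, R) → y[q0]xy
Step 6: δ(q0, x) = (q0, x, L) → [q0]yxy
Step 7: δ(q0, y) = (q0, y, R) → y[q0]xy
Step 8: δ(q0, x) = (q0, x, L) → [q0]yxy
Step 9: δ(q0, y) = (q0, y, R) → y[q0]xy
Step 10: δ(q0, x) = (q0, x, L) → [q0]yxy
Step 11: δ(q0, y) = (q0, y, R) → y[q0]xy
Step 12: δ(q0, x) = (q0, x, L) → [q0]yxy
Step 13: δ(q0, y) = (q0, y, R) → y[q0]xy
Step 14: δ(q0, x) = (q0, x, L) → [q0]yxy
Step 15: δ(q0, y) = (q0, y, R) → y[q0]xy
Step 16: δ(q0, x) = (q0, x, L) → [q0]yxy

The machine has not reached a halting state after 16 steps.
The machine did not halt within the 16-step bound.

Answer: No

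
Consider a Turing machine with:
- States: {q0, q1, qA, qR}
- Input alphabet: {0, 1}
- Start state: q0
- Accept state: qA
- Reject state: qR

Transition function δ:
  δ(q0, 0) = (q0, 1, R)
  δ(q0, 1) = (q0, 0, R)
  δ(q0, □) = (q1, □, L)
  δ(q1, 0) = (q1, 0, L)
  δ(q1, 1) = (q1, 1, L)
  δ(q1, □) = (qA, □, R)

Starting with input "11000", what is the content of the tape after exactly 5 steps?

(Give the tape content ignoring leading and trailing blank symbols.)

Execution trace:
Initial: [q0]11000
Step 1: δ(q0, 1) = (q0, 0, R) → 0[q0]1000
Step 2: δ(q0, 1) = (q0, 0, R) → 00[q0]000
Step 3: δ(q0, 0) = (q0, 1, R) → 001[q0]00
Step 4: δ(q0, 0) = (q0, 1, R) → 0011[q0]0
Step 5: δ(q0, 0) = (q0, 1, R) → 00111[q0]□

After 5 steps, the tape (ignoring leading/trailing blanks) is: 00111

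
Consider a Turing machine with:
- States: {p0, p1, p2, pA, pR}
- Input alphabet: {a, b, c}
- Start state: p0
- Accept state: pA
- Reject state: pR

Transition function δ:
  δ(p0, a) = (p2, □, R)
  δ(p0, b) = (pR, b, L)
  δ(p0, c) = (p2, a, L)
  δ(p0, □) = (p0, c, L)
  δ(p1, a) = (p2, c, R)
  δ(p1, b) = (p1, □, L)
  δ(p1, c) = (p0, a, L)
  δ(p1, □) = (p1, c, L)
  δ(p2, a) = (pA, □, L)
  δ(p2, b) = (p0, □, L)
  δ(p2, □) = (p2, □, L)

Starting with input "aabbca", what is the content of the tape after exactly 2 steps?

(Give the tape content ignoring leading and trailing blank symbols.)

Execution trace:
Initial: [p0]aabbca
Step 1: δ(p0, a) = (p2, □, R) → □[p2]abbca
Step 2: δ(p2, a) = (pA, □, L) → [pA]□□bbca

The machine reaches the accept state pA and halts.

After 2 steps, the tape (ignoring leading/trailing blanks) is: bbca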